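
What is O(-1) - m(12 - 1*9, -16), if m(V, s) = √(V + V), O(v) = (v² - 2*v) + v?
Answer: 2 - √6 ≈ -0.44949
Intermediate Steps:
O(v) = v² - v
m(V, s) = √2*√V (m(V, s) = √(2*V) = √2*√V)
O(-1) - m(12 - 1*9, -16) = -(-1 - 1) - √2*√(12 - 1*9) = -1*(-2) - √2*√(12 - 9) = 2 - √2*√3 = 2 - √6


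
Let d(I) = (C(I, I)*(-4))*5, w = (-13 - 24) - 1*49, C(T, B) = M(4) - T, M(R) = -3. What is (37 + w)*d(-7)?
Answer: 3920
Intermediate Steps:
C(T, B) = -3 - T
w = -86 (w = -37 - 49 = -86)
d(I) = 60 + 20*I (d(I) = ((-3 - I)*(-4))*5 = (12 + 4*I)*5 = 60 + 20*I)
(37 + w)*d(-7) = (37 - 86)*(60 + 20*(-7)) = -49*(60 - 140) = -49*(-80) = 3920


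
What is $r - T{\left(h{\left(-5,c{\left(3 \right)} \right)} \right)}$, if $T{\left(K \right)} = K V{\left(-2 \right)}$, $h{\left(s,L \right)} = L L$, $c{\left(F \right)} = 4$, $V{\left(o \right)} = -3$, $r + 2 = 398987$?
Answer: $399033$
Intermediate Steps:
$r = 398985$ ($r = -2 + 398987 = 398985$)
$h{\left(s,L \right)} = L^{2}$
$T{\left(K \right)} = - 3 K$ ($T{\left(K \right)} = K \left(-3\right) = - 3 K$)
$r - T{\left(h{\left(-5,c{\left(3 \right)} \right)} \right)} = 398985 - - 3 \cdot 4^{2} = 398985 - \left(-3\right) 16 = 398985 - -48 = 398985 + 48 = 399033$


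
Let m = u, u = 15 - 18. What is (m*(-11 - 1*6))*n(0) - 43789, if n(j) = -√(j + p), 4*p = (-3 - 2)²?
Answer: -87833/2 ≈ -43917.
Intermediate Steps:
u = -3
p = 25/4 (p = (-3 - 2)²/4 = (¼)*(-5)² = (¼)*25 = 25/4 ≈ 6.2500)
m = -3
n(j) = -√(25/4 + j) (n(j) = -√(j + 25/4) = -√(25/4 + j))
(m*(-11 - 1*6))*n(0) - 43789 = (-3*(-11 - 1*6))*(-√(25 + 4*0)/2) - 43789 = (-3*(-11 - 6))*(-√(25 + 0)/2) - 43789 = (-3*(-17))*(-√25/2) - 43789 = 51*(-½*5) - 43789 = 51*(-5/2) - 43789 = -255/2 - 43789 = -87833/2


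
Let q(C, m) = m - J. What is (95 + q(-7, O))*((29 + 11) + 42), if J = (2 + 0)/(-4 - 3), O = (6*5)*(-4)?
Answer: -14186/7 ≈ -2026.6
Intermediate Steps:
O = -120 (O = 30*(-4) = -120)
J = -2/7 (J = 2/(-7) = 2*(-⅐) = -2/7 ≈ -0.28571)
q(C, m) = 2/7 + m (q(C, m) = m - 1*(-2/7) = m + 2/7 = 2/7 + m)
(95 + q(-7, O))*((29 + 11) + 42) = (95 + (2/7 - 120))*((29 + 11) + 42) = (95 - 838/7)*(40 + 42) = -173/7*82 = -14186/7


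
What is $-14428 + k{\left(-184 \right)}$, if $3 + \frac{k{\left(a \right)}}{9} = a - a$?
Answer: $-14455$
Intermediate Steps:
$k{\left(a \right)} = -27$ ($k{\left(a \right)} = -27 + 9 \left(a - a\right) = -27 + 9 \cdot 0 = -27 + 0 = -27$)
$-14428 + k{\left(-184 \right)} = -14428 - 27 = -14455$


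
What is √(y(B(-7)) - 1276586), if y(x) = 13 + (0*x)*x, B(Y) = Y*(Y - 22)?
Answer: I*√1276573 ≈ 1129.9*I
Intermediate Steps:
B(Y) = Y*(-22 + Y)
y(x) = 13 (y(x) = 13 + 0*x = 13 + 0 = 13)
√(y(B(-7)) - 1276586) = √(13 - 1276586) = √(-1276573) = I*√1276573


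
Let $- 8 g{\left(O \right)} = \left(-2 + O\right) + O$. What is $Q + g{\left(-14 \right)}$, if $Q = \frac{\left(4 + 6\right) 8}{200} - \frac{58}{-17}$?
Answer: $\frac{2571}{340} \approx 7.5618$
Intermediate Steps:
$g{\left(O \right)} = \frac{1}{4} - \frac{O}{4}$ ($g{\left(O \right)} = - \frac{\left(-2 + O\right) + O}{8} = - \frac{-2 + 2 O}{8} = \frac{1}{4} - \frac{O}{4}$)
$Q = \frac{324}{85}$ ($Q = 10 \cdot 8 \cdot \frac{1}{200} - - \frac{58}{17} = 80 \cdot \frac{1}{200} + \frac{58}{17} = \frac{2}{5} + \frac{58}{17} = \frac{324}{85} \approx 3.8118$)
$Q + g{\left(-14 \right)} = \frac{324}{85} + \left(\frac{1}{4} - - \frac{7}{2}\right) = \frac{324}{85} + \left(\frac{1}{4} + \frac{7}{2}\right) = \frac{324}{85} + \frac{15}{4} = \frac{2571}{340}$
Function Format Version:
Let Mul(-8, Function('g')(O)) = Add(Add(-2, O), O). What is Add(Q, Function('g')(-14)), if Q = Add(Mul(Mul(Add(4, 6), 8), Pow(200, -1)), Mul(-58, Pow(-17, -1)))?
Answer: Rational(2571, 340) ≈ 7.5618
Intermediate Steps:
Function('g')(O) = Add(Rational(1, 4), Mul(Rational(-1, 4), O)) (Function('g')(O) = Mul(Rational(-1, 8), Add(Add(-2, O), O)) = Mul(Rational(-1, 8), Add(-2, Mul(2, O))) = Add(Rational(1, 4), Mul(Rational(-1, 4), O)))
Q = Rational(324, 85) (Q = Add(Mul(Mul(10, 8), Rational(1, 200)), Mul(-58, Rational(-1, 17))) = Add(Mul(80, Rational(1, 200)), Rational(58, 17)) = Add(Rational(2, 5), Rational(58, 17)) = Rational(324, 85) ≈ 3.8118)
Add(Q, Function('g')(-14)) = Add(Rational(324, 85), Add(Rational(1, 4), Mul(Rational(-1, 4), -14))) = Add(Rational(324, 85), Add(Rational(1, 4), Rational(7, 2))) = Add(Rational(324, 85), Rational(15, 4)) = Rational(2571, 340)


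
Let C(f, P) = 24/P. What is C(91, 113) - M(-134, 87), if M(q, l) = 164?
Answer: -18508/113 ≈ -163.79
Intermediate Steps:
C(91, 113) - M(-134, 87) = 24/113 - 1*164 = 24*(1/113) - 164 = 24/113 - 164 = -18508/113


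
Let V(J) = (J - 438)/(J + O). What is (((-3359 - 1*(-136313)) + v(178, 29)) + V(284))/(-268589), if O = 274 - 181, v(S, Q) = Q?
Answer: -50134437/101258053 ≈ -0.49512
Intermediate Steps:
O = 93
V(J) = (-438 + J)/(93 + J) (V(J) = (J - 438)/(J + 93) = (-438 + J)/(93 + J))
(((-3359 - 1*(-136313)) + v(178, 29)) + V(284))/(-268589) = (((-3359 - 1*(-136313)) + 29) + (-438 + 284)/(93 + 284))/(-268589) = (((-3359 + 136313) + 29) - 154/377)*(-1/268589) = ((132954 + 29) + (1/377)*(-154))*(-1/268589) = (132983 - 154/377)*(-1/268589) = (50134437/377)*(-1/268589) = -50134437/101258053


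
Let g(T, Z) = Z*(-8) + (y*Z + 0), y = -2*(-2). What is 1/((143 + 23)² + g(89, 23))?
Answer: 1/27464 ≈ 3.6411e-5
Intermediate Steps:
y = 4
g(T, Z) = -4*Z (g(T, Z) = Z*(-8) + (4*Z + 0) = -8*Z + 4*Z = -4*Z)
1/((143 + 23)² + g(89, 23)) = 1/((143 + 23)² - 4*23) = 1/(166² - 92) = 1/(27556 - 92) = 1/27464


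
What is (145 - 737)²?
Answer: 350464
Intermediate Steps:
(145 - 737)² = (-592)² = 350464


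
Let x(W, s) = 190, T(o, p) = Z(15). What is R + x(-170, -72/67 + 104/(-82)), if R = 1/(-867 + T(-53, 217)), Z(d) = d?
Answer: 161879/852 ≈ 190.00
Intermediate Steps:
T(o, p) = 15
R = -1/852 (R = 1/(-867 + 15) = 1/(-852) = -1/852 ≈ -0.0011737)
R + x(-170, -72/67 + 104/(-82)) = -1/852 + 190 = 161879/852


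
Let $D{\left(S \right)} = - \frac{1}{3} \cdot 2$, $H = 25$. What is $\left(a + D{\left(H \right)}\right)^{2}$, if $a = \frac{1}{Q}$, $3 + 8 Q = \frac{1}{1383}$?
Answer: $\frac{107578384}{9678321} \approx 11.115$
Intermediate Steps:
$Q = - \frac{1037}{2766}$ ($Q = - \frac{3}{8} + \frac{1}{8 \cdot 1383} = - \frac{3}{8} + \frac{1}{8} \cdot \frac{1}{1383} = - \frac{3}{8} + \frac{1}{11064} = - \frac{1037}{2766} \approx -0.37491$)
$D{\left(S \right)} = - \frac{2}{3}$ ($D{\left(S \right)} = \left(-1\right) \frac{1}{3} \cdot 2 = \left(- \frac{1}{3}\right) 2 = - \frac{2}{3}$)
$a = - \frac{2766}{1037}$ ($a = \frac{1}{- \frac{1037}{2766}} = - \frac{2766}{1037} \approx -2.6673$)
$\left(a + D{\left(H \right)}\right)^{2} = \left(- \frac{2766}{1037} - \frac{2}{3}\right)^{2} = \left(- \frac{10372}{3111}\right)^{2} = \frac{107578384}{9678321}$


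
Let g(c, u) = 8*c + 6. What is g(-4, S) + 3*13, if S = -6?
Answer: 13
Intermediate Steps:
g(c, u) = 6 + 8*c
g(-4, S) + 3*13 = (6 + 8*(-4)) + 3*13 = (6 - 32) + 39 = -26 + 39 = 13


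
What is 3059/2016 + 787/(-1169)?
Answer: 284197/336672 ≈ 0.84414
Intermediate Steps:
3059/2016 + 787/(-1169) = 3059*(1/2016) + 787*(-1/1169) = 437/288 - 787/1169 = 284197/336672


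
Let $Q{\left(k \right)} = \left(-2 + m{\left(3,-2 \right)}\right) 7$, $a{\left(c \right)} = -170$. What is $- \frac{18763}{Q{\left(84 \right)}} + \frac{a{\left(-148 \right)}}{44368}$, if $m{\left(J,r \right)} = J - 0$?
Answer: $- \frac{416238987}{155288} \approx -2680.4$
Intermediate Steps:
$m{\left(J,r \right)} = J$ ($m{\left(J,r \right)} = J + 0 = J$)
$Q{\left(k \right)} = 7$ ($Q{\left(k \right)} = \left(-2 + 3\right) 7 = 1 \cdot 7 = 7$)
$- \frac{18763}{Q{\left(84 \right)}} + \frac{a{\left(-148 \right)}}{44368} = - \frac{18763}{7} - \frac{170}{44368} = \left(-18763\right) \frac{1}{7} - \frac{85}{22184} = - \frac{18763}{7} - \frac{85}{22184} = - \frac{416238987}{155288}$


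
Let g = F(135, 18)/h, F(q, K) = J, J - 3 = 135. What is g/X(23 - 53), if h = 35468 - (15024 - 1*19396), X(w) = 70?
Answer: 23/464800 ≈ 4.9484e-5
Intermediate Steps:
J = 138 (J = 3 + 135 = 138)
F(q, K) = 138
h = 39840 (h = 35468 - (15024 - 19396) = 35468 - 1*(-4372) = 35468 + 4372 = 39840)
g = 23/6640 (g = 138/39840 = 138*(1/39840) = 23/6640 ≈ 0.0034639)
g/X(23 - 53) = (23/6640)/70 = (23/6640)*(1/70) = 23/464800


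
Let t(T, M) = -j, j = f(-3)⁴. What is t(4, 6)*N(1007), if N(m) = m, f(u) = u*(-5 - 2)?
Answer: -195842367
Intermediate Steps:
f(u) = -7*u (f(u) = u*(-7) = -7*u)
j = 194481 (j = (-7*(-3))⁴ = 21⁴ = 194481)
t(T, M) = -194481 (t(T, M) = -1*194481 = -194481)
t(4, 6)*N(1007) = -194481*1007 = -195842367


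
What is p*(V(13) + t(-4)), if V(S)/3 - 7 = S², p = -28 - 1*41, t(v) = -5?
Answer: -36087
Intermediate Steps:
p = -69 (p = -28 - 41 = -69)
V(S) = 21 + 3*S²
p*(V(13) + t(-4)) = -69*((21 + 3*13²) - 5) = -69*((21 + 3*169) - 5) = -69*((21 + 507) - 5) = -69*(528 - 5) = -69*523 = -36087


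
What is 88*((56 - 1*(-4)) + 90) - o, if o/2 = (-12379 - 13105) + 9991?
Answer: 44186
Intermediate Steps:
o = -30986 (o = 2*((-12379 - 13105) + 9991) = 2*(-25484 + 9991) = 2*(-15493) = -30986)
88*((56 - 1*(-4)) + 90) - o = 88*((56 - 1*(-4)) + 90) - 1*(-30986) = 88*((56 + 4) + 90) + 30986 = 88*(60 + 90) + 30986 = 88*150 + 30986 = 13200 + 30986 = 44186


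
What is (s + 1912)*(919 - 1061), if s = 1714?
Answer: -514892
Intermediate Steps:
(s + 1912)*(919 - 1061) = (1714 + 1912)*(919 - 1061) = 3626*(-142) = -514892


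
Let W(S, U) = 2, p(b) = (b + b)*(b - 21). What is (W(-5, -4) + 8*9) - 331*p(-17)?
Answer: -427578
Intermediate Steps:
p(b) = 2*b*(-21 + b) (p(b) = (2*b)*(-21 + b) = 2*b*(-21 + b))
(W(-5, -4) + 8*9) - 331*p(-17) = (2 + 8*9) - 662*(-17)*(-21 - 17) = (2 + 72) - 662*(-17)*(-38) = 74 - 331*1292 = 74 - 427652 = -427578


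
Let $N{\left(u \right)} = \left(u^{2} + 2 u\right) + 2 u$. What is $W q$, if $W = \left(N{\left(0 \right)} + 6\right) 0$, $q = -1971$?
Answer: $0$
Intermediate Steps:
$N{\left(u \right)} = u^{2} + 4 u$
$W = 0$ ($W = \left(0 \left(4 + 0\right) + 6\right) 0 = \left(0 \cdot 4 + 6\right) 0 = \left(0 + 6\right) 0 = 6 \cdot 0 = 0$)
$W q = 0 \left(-1971\right) = 0$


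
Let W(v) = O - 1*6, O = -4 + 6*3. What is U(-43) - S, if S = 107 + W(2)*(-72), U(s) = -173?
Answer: 296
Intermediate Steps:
O = 14 (O = -4 + 18 = 14)
W(v) = 8 (W(v) = 14 - 1*6 = 14 - 6 = 8)
S = -469 (S = 107 + 8*(-72) = 107 - 576 = -469)
U(-43) - S = -173 - 1*(-469) = -173 + 469 = 296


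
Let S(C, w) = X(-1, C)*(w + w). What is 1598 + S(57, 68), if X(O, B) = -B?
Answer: -6154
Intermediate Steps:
S(C, w) = -2*C*w (S(C, w) = (-C)*(w + w) = (-C)*(2*w) = -2*C*w)
1598 + S(57, 68) = 1598 - 2*57*68 = 1598 - 7752 = -6154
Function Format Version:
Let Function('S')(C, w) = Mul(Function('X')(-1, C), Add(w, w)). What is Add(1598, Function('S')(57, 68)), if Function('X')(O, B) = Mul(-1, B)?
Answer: -6154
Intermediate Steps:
Function('S')(C, w) = Mul(-2, C, w) (Function('S')(C, w) = Mul(Mul(-1, C), Add(w, w)) = Mul(Mul(-1, C), Mul(2, w)) = Mul(-2, C, w))
Add(1598, Function('S')(57, 68)) = Add(1598, Mul(-2, 57, 68)) = Add(1598, -7752) = -6154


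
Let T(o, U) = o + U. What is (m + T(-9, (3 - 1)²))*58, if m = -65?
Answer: -4060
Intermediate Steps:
T(o, U) = U + o
(m + T(-9, (3 - 1)²))*58 = (-65 + ((3 - 1)² - 9))*58 = (-65 + (2² - 9))*58 = (-65 + (4 - 9))*58 = (-65 - 5)*58 = -70*58 = -4060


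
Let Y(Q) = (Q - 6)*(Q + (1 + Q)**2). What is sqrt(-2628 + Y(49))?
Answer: sqrt(106979) ≈ 327.08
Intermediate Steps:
Y(Q) = (-6 + Q)*(Q + (1 + Q)**2)
sqrt(-2628 + Y(49)) = sqrt(-2628 + (-6 + 49**3 - 17*49 - 3*49**2)) = sqrt(-2628 + (-6 + 117649 - 833 - 3*2401)) = sqrt(-2628 + (-6 + 117649 - 833 - 7203)) = sqrt(-2628 + 109607) = sqrt(106979)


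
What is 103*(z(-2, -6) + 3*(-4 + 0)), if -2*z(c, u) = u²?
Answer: -3090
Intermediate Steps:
z(c, u) = -u²/2
103*(z(-2, -6) + 3*(-4 + 0)) = 103*(-½*(-6)² + 3*(-4 + 0)) = 103*(-½*36 + 3*(-4)) = 103*(-18 - 12) = 103*(-30) = -3090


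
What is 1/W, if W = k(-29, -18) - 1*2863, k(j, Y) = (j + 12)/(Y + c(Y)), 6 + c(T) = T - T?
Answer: -24/68695 ≈ -0.00034937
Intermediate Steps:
c(T) = -6 (c(T) = -6 + (T - T) = -6 + 0 = -6)
k(j, Y) = (12 + j)/(-6 + Y) (k(j, Y) = (j + 12)/(Y - 6) = (12 + j)/(-6 + Y))
W = -68695/24 (W = (12 - 29)/(-6 - 18) - 1*2863 = -17/(-24) - 2863 = -1/24*(-17) - 2863 = 17/24 - 2863 = -68695/24 ≈ -2862.3)
1/W = 1/(-68695/24) = -24/68695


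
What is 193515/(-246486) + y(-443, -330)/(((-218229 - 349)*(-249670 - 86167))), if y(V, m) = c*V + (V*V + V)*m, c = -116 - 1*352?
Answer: -2370191686545101/3015615704188666 ≈ -0.78597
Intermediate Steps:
c = -468 (c = -116 - 352 = -468)
y(V, m) = -468*V + m*(V + V**2) (y(V, m) = -468*V + (V*V + V)*m = -468*V + (V**2 + V)*m = -468*V + (V + V**2)*m = -468*V + m*(V + V**2))
193515/(-246486) + y(-443, -330)/(((-218229 - 349)*(-249670 - 86167))) = 193515/(-246486) + (-443*(-468 - 330 - 443*(-330)))/(((-218229 - 349)*(-249670 - 86167))) = 193515*(-1/246486) + (-443*(-468 - 330 + 146190))/((-218578*(-335837))) = -64505/82162 - 443*145392/73406579786 = -64505/82162 - 64408656*1/73406579786 = -64505/82162 - 32204328/36703289893 = -2370191686545101/3015615704188666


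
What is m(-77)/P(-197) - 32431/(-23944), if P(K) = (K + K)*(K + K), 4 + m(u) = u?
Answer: 30686093/22664456 ≈ 1.3539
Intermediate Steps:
m(u) = -4 + u
P(K) = 4*K**2 (P(K) = (2*K)*(2*K) = 4*K**2)
m(-77)/P(-197) - 32431/(-23944) = (-4 - 77)/((4*(-197)**2)) - 32431/(-23944) = -81/(4*38809) - 32431*(-1/23944) = -81/155236 + 791/584 = 30686093/22664456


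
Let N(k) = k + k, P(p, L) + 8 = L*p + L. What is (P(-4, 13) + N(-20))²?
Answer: 7569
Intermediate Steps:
P(p, L) = -8 + L + L*p (P(p, L) = -8 + (L*p + L) = -8 + (L + L*p) = -8 + L + L*p)
N(k) = 2*k
(P(-4, 13) + N(-20))² = ((-8 + 13 + 13*(-4)) + 2*(-20))² = ((-8 + 13 - 52) - 40)² = (-47 - 40)² = (-87)² = 7569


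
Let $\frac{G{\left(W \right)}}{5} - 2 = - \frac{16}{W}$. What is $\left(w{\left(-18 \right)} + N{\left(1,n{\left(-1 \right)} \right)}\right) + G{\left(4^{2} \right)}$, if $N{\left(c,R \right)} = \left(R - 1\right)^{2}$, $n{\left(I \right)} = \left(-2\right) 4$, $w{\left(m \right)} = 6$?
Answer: $92$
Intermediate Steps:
$n{\left(I \right)} = -8$
$N{\left(c,R \right)} = \left(-1 + R\right)^{2}$
$G{\left(W \right)} = 10 - \frac{80}{W}$ ($G{\left(W \right)} = 10 + 5 \left(- \frac{16}{W}\right) = 10 - \frac{80}{W}$)
$\left(w{\left(-18 \right)} + N{\left(1,n{\left(-1 \right)} \right)}\right) + G{\left(4^{2} \right)} = \left(6 + \left(-1 - 8\right)^{2}\right) + \left(10 - \frac{80}{4^{2}}\right) = \left(6 + \left(-9\right)^{2}\right) + \left(10 - \frac{80}{16}\right) = \left(6 + 81\right) + \left(10 - 5\right) = 87 + \left(10 - 5\right) = 87 + 5 = 92$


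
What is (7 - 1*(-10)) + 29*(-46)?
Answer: -1317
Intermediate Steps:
(7 - 1*(-10)) + 29*(-46) = (7 + 10) - 1334 = 17 - 1334 = -1317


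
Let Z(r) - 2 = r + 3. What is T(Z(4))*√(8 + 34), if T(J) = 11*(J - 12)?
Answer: -33*√42 ≈ -213.86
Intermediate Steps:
Z(r) = 5 + r (Z(r) = 2 + (r + 3) = 2 + (3 + r) = 5 + r)
T(J) = -132 + 11*J (T(J) = 11*(-12 + J) = -132 + 11*J)
T(Z(4))*√(8 + 34) = (-132 + 11*(5 + 4))*√(8 + 34) = (-132 + 11*9)*√42 = (-132 + 99)*√42 = -33*√42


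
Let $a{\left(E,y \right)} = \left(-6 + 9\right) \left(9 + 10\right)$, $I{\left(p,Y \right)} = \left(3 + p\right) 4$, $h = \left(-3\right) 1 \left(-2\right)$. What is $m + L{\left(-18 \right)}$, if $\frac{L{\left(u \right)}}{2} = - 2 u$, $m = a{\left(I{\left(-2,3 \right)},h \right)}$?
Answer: $129$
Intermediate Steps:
$h = 6$ ($h = \left(-3\right) \left(-2\right) = 6$)
$I{\left(p,Y \right)} = 12 + 4 p$
$a{\left(E,y \right)} = 57$ ($a{\left(E,y \right)} = 3 \cdot 19 = 57$)
$m = 57$
$L{\left(u \right)} = - 4 u$ ($L{\left(u \right)} = 2 \left(- 2 u\right) = - 4 u$)
$m + L{\left(-18 \right)} = 57 - -72 = 57 + 72 = 129$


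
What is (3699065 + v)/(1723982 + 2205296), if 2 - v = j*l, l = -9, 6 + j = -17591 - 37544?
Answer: 1601399/1964639 ≈ 0.81511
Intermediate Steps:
j = -55141 (j = -6 + (-17591 - 37544) = -6 - 55135 = -55141)
v = -496267 (v = 2 - (-55141)*(-9) = 2 - 1*496269 = 2 - 496269 = -496267)
(3699065 + v)/(1723982 + 2205296) = (3699065 - 496267)/(1723982 + 2205296) = 3202798/3929278 = 3202798*(1/3929278) = 1601399/1964639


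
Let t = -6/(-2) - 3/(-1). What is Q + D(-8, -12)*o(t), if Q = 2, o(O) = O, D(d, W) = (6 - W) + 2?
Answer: 122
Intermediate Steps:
D(d, W) = 8 - W
t = 6 (t = -6*(-½) - 3*(-1) = 3 + 3 = 6)
Q + D(-8, -12)*o(t) = 2 + (8 - 1*(-12))*6 = 2 + (8 + 12)*6 = 2 + 20*6 = 2 + 120 = 122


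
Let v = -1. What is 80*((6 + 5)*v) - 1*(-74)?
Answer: -806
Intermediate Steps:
80*((6 + 5)*v) - 1*(-74) = 80*((6 + 5)*(-1)) - 1*(-74) = 80*(11*(-1)) + 74 = 80*(-11) + 74 = -880 + 74 = -806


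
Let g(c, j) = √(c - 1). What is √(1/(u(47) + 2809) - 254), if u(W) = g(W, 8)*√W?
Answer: √(-713485 - 254*√2162)/√(2809 + √2162) ≈ 15.937*I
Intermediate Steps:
g(c, j) = √(-1 + c)
u(W) = √W*√(-1 + W) (u(W) = √(-1 + W)*√W = √W*√(-1 + W))
√(1/(u(47) + 2809) - 254) = √(1/(√47*√(-1 + 47) + 2809) - 254) = √(1/(√47*√46 + 2809) - 254) = √(1/(√2162 + 2809) - 254) = √(1/(2809 + √2162) - 254) = √(-254 + 1/(2809 + √2162))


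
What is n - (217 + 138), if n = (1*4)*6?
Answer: -331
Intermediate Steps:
n = 24 (n = 4*6 = 24)
n - (217 + 138) = 24 - (217 + 138) = 24 - 1*355 = 24 - 355 = -331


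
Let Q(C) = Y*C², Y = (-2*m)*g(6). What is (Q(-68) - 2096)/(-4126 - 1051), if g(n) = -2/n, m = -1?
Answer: 15536/15531 ≈ 1.0003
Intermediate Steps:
Y = -⅔ (Y = (-2*(-1))*(-2/6) = 2*(-2*⅙) = 2*(-⅓) = -⅔ ≈ -0.66667)
Q(C) = -2*C²/3
(Q(-68) - 2096)/(-4126 - 1051) = (-⅔*(-68)² - 2096)/(-4126 - 1051) = (-⅔*4624 - 2096)/(-5177) = (-9248/3 - 2096)*(-1/5177) = -15536/3*(-1/5177) = 15536/15531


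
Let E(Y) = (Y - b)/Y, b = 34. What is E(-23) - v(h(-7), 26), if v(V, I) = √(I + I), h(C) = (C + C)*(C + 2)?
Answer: 57/23 - 2*√13 ≈ -4.7328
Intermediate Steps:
h(C) = 2*C*(2 + C) (h(C) = (2*C)*(2 + C) = 2*C*(2 + C))
v(V, I) = √2*√I (v(V, I) = √(2*I) = √2*√I)
E(Y) = (-34 + Y)/Y (E(Y) = (Y - 1*34)/Y = (Y - 34)/Y = (-34 + Y)/Y)
E(-23) - v(h(-7), 26) = (-34 - 23)/(-23) - √2*√26 = -1/23*(-57) - 2*√13 = 57/23 - 2*√13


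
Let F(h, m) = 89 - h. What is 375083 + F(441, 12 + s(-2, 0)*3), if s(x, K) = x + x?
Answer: 374731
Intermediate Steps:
s(x, K) = 2*x
375083 + F(441, 12 + s(-2, 0)*3) = 375083 + (89 - 1*441) = 375083 + (89 - 441) = 375083 - 352 = 374731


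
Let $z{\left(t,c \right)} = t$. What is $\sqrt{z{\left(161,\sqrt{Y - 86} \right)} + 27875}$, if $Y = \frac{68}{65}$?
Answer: $2 \sqrt{7009} \approx 167.44$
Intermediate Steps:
$Y = \frac{68}{65}$ ($Y = 68 \cdot \frac{1}{65} = \frac{68}{65} \approx 1.0462$)
$\sqrt{z{\left(161,\sqrt{Y - 86} \right)} + 27875} = \sqrt{161 + 27875} = \sqrt{28036} = 2 \sqrt{7009}$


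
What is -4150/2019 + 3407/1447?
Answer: 873683/2921493 ≈ 0.29905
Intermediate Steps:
-4150/2019 + 3407/1447 = 873683/2921493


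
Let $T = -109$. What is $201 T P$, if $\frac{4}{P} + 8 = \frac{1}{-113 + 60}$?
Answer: $\frac{4644708}{425} \approx 10929.0$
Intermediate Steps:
$P = - \frac{212}{425}$ ($P = \frac{4}{-8 + \frac{1}{-113 + 60}} = \frac{4}{-8 + \frac{1}{-53}} = \frac{4}{-8 - \frac{1}{53}} = \frac{4}{- \frac{425}{53}} = 4 \left(- \frac{53}{425}\right) = - \frac{212}{425} \approx -0.49882$)
$201 T P = 201 \left(-109\right) \left(- \frac{212}{425}\right) = \left(-21909\right) \left(- \frac{212}{425}\right) = \frac{4644708}{425}$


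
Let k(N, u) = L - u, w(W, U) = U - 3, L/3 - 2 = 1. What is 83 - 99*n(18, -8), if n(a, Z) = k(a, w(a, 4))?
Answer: -709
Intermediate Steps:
L = 9 (L = 6 + 3*1 = 6 + 3 = 9)
w(W, U) = -3 + U
k(N, u) = 9 - u
n(a, Z) = 8 (n(a, Z) = 9 - (-3 + 4) = 9 - 1*1 = 9 - 1 = 8)
83 - 99*n(18, -8) = 83 - 99*8 = 83 - 792 = -709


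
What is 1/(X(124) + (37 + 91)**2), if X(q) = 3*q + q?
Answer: 1/16880 ≈ 5.9242e-5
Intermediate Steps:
X(q) = 4*q
1/(X(124) + (37 + 91)**2) = 1/(4*124 + (37 + 91)**2) = 1/(496 + 128**2) = 1/(496 + 16384) = 1/16880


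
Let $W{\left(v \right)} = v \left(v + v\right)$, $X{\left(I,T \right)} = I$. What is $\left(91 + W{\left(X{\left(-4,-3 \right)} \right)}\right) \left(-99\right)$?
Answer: $-12177$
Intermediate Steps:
$W{\left(v \right)} = 2 v^{2}$ ($W{\left(v \right)} = v 2 v = 2 v^{2}$)
$\left(91 + W{\left(X{\left(-4,-3 \right)} \right)}\right) \left(-99\right) = \left(91 + 2 \left(-4\right)^{2}\right) \left(-99\right) = \left(91 + 2 \cdot 16\right) \left(-99\right) = \left(91 + 32\right) \left(-99\right) = 123 \left(-99\right) = -12177$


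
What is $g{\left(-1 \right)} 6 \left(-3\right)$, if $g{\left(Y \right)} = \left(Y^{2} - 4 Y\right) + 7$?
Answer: $-216$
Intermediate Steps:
$g{\left(Y \right)} = 7 + Y^{2} - 4 Y$
$g{\left(-1 \right)} 6 \left(-3\right) = \left(7 + \left(-1\right)^{2} - -4\right) 6 \left(-3\right) = \left(7 + 1 + 4\right) 6 \left(-3\right) = 12 \cdot 6 \left(-3\right) = 72 \left(-3\right) = -216$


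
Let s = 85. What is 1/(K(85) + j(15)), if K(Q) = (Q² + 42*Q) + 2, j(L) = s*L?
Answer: 1/12072 ≈ 8.2836e-5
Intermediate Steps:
j(L) = 85*L
K(Q) = 2 + Q² + 42*Q
1/(K(85) + j(15)) = 1/((2 + 85² + 42*85) + 85*15) = 1/((2 + 7225 + 3570) + 1275) = 1/(10797 + 1275) = 1/12072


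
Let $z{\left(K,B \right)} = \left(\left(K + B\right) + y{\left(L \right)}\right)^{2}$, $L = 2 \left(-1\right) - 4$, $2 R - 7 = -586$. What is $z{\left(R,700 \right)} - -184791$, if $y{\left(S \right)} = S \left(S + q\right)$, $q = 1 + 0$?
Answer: $\frac{1515325}{4} \approx 3.7883 \cdot 10^{5}$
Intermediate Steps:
$R = - \frac{579}{2}$ ($R = \frac{7}{2} + \frac{1}{2} \left(-586\right) = \frac{7}{2} - 293 = - \frac{579}{2} \approx -289.5$)
$L = -6$ ($L = -2 - 4 = -6$)
$q = 1$
$y{\left(S \right)} = S \left(1 + S\right)$ ($y{\left(S \right)} = S \left(S + 1\right) = S \left(1 + S\right)$)
$z{\left(K,B \right)} = \left(30 + B + K\right)^{2}$ ($z{\left(K,B \right)} = \left(\left(K + B\right) - 6 \left(1 - 6\right)\right)^{2} = \left(\left(B + K\right) - -30\right)^{2} = \left(\left(B + K\right) + 30\right)^{2} = \left(30 + B + K\right)^{2}$)
$z{\left(R,700 \right)} - -184791 = \left(30 + 700 - \frac{579}{2}\right)^{2} - -184791 = \left(\frac{881}{2}\right)^{2} + 184791 = \frac{776161}{4} + 184791 = \frac{1515325}{4}$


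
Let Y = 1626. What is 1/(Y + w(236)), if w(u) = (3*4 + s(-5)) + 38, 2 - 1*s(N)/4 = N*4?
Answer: 1/1764 ≈ 0.00056689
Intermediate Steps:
s(N) = 8 - 16*N (s(N) = 8 - 4*N*4 = 8 - 16*N)
w(u) = 138 (w(u) = (3*4 + (8 - 16*(-5))) + 38 = (12 + (8 + 80)) + 38 = (12 + 88) + 38 = 100 + 38 = 138)
1/(Y + w(236)) = 1/(1626 + 138) = 1/1764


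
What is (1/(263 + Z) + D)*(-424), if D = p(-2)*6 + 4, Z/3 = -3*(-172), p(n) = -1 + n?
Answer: 10749672/1811 ≈ 5935.8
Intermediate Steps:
Z = 1548 (Z = 3*(-3*(-172)) = 3*516 = 1548)
D = -14 (D = (-1 - 2)*6 + 4 = -3*6 + 4 = -18 + 4 = -14)
(1/(263 + Z) + D)*(-424) = (1/(263 + 1548) - 14)*(-424) = (1/1811 - 14)*(-424) = -25353/1811*(-424) = 10749672/1811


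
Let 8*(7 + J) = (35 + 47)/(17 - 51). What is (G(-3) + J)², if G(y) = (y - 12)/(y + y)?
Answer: 426409/18496 ≈ 23.054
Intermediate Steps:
G(y) = (-12 + y)/(2*y) (G(y) = (-12 + y)/((2*y)) = (-12 + y)*(1/(2*y)) = (-12 + y)/(2*y))
J = -993/136 (J = -7 + ((35 + 47)/(17 - 51))/8 = -7 + (82/(-34))/8 = -7 + (82*(-1/34))/8 = -7 + (⅛)*(-41/17) = -7 - 41/136 = -993/136 ≈ -7.3015)
(G(-3) + J)² = ((½)*(-12 - 3)/(-3) - 993/136)² = ((½)*(-⅓)*(-15) - 993/136)² = (5/2 - 993/136)² = (-653/136)² = 426409/18496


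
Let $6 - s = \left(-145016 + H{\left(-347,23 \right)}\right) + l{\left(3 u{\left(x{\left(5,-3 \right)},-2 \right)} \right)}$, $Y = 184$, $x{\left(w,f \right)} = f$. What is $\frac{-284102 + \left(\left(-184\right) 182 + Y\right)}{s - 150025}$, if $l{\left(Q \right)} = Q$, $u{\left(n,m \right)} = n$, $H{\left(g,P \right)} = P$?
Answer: $\frac{317406}{5017} \approx 63.266$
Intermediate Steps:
$s = 145008$ ($s = 6 - \left(\left(-145016 + 23\right) + 3 \left(-3\right)\right) = 6 - \left(-144993 - 9\right) = 6 - -145002 = 6 + 145002 = 145008$)
$\frac{-284102 + \left(\left(-184\right) 182 + Y\right)}{s - 150025} = \frac{-284102 + \left(\left(-184\right) 182 + 184\right)}{145008 - 150025} = \frac{-284102 + \left(-33488 + 184\right)}{-5017} = \left(-284102 - 33304\right) \left(- \frac{1}{5017}\right) = \left(-317406\right) \left(- \frac{1}{5017}\right) = \frac{317406}{5017}$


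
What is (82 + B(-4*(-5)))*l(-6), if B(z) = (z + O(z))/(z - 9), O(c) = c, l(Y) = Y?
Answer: -5652/11 ≈ -513.82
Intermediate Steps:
B(z) = 2*z/(-9 + z) (B(z) = (z + z)/(z - 9) = (2*z)/(-9 + z) = 2*z/(-9 + z))
(82 + B(-4*(-5)))*l(-6) = (82 + 2*(-4*(-5))/(-9 - 4*(-5)))*(-6) = (82 + 2*20/(-9 + 20))*(-6) = (82 + 2*20/11)*(-6) = (82 + 2*20*(1/11))*(-6) = (82 + 40/11)*(-6) = (942/11)*(-6) = -5652/11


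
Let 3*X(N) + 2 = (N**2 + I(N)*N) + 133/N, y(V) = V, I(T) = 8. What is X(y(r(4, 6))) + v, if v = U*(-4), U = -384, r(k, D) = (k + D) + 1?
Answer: 53098/33 ≈ 1609.0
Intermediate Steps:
r(k, D) = 1 + D + k (r(k, D) = (D + k) + 1 = 1 + D + k)
X(N) = -2/3 + N**2/3 + 8*N/3 + 133/(3*N) (X(N) = -2/3 + ((N**2 + 8*N) + 133/N)/3 = -2/3 + (N**2 + 8*N + 133/N)/3 = -2/3 + (N**2/3 + 8*N/3 + 133/(3*N)) = -2/3 + N**2/3 + 8*N/3 + 133/(3*N))
v = 1536 (v = -384*(-4) = 1536)
X(y(r(4, 6))) + v = (133 + (1 + 6 + 4)*(-2 + (1 + 6 + 4)**2 + 8*(1 + 6 + 4)))/(3*(1 + 6 + 4)) + 1536 = (1/3)*(133 + 11*(-2 + 11**2 + 8*11))/11 + 1536 = (1/3)*(1/11)*(133 + 11*(-2 + 121 + 88)) + 1536 = (1/3)*(1/11)*(133 + 11*207) + 1536 = (1/3)*(1/11)*(133 + 2277) + 1536 = (1/3)*(1/11)*2410 + 1536 = 2410/33 + 1536 = 53098/33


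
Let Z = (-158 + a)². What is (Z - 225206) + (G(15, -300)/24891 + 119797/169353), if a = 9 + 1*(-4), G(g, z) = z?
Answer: -283548395127868/1405121841 ≈ -2.0180e+5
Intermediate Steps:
a = 5 (a = 9 - 4 = 5)
Z = 23409 (Z = (-158 + 5)² = (-153)² = 23409)
(Z - 225206) + (G(15, -300)/24891 + 119797/169353) = (23409 - 225206) + (-300/24891 + 119797/169353) = -201797 + (-300*1/24891 + 119797*(1/169353)) = -201797 + (-100/8297 + 119797/169353) = -201797 + 977020409/1405121841 = -283548395127868/1405121841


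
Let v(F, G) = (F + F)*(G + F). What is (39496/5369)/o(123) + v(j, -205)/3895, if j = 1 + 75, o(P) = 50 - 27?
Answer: -119341904/25314835 ≈ -4.7143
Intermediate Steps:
o(P) = 23
j = 76
v(F, G) = 2*F*(F + G) (v(F, G) = (2*F)*(F + G) = 2*F*(F + G))
(39496/5369)/o(123) + v(j, -205)/3895 = (39496/5369)/23 + (2*76*(76 - 205))/3895 = (39496*(1/5369))*(1/23) + (2*76*(-129))*(1/3895) = (39496/5369)*(1/23) - 19608*1/3895 = 39496/123487 - 1032/205 = -119341904/25314835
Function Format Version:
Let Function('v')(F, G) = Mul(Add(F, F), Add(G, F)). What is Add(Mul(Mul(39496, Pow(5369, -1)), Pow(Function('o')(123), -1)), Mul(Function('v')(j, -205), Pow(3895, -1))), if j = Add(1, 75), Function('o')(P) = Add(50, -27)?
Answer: Rational(-119341904, 25314835) ≈ -4.7143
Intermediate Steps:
Function('o')(P) = 23
j = 76
Function('v')(F, G) = Mul(2, F, Add(F, G)) (Function('v')(F, G) = Mul(Mul(2, F), Add(F, G)) = Mul(2, F, Add(F, G)))
Add(Mul(Mul(39496, Pow(5369, -1)), Pow(Function('o')(123), -1)), Mul(Function('v')(j, -205), Pow(3895, -1))) = Add(Mul(Mul(39496, Pow(5369, -1)), Pow(23, -1)), Mul(Mul(2, 76, Add(76, -205)), Pow(3895, -1))) = Add(Mul(Mul(39496, Rational(1, 5369)), Rational(1, 23)), Mul(Mul(2, 76, -129), Rational(1, 3895))) = Add(Mul(Rational(39496, 5369), Rational(1, 23)), Mul(-19608, Rational(1, 3895))) = Add(Rational(39496, 123487), Rational(-1032, 205)) = Rational(-119341904, 25314835)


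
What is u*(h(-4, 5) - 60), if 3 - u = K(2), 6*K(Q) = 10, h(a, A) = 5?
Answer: -220/3 ≈ -73.333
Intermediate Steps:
K(Q) = 5/3 (K(Q) = (⅙)*10 = 5/3)
u = 4/3 (u = 3 - 1*5/3 = 3 - 5/3 = 4/3 ≈ 1.3333)
u*(h(-4, 5) - 60) = 4*(5 - 60)/3 = (4/3)*(-55) = -220/3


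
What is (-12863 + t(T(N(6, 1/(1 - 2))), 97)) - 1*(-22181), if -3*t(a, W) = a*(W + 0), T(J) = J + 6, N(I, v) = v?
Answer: 27469/3 ≈ 9156.3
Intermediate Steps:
T(J) = 6 + J
t(a, W) = -W*a/3 (t(a, W) = -a*(W + 0)/3 = -a*W/3 = -W*a/3)
(-12863 + t(T(N(6, 1/(1 - 2))), 97)) - 1*(-22181) = (-12863 - ⅓*97*(6 + 1/(1 - 2))) - 1*(-22181) = (-12863 - ⅓*97*(6 + 1/(-1))) + 22181 = (-12863 - ⅓*97*(6 - 1)) + 22181 = (-12863 - ⅓*97*5) + 22181 = (-12863 - 485/3) + 22181 = -39074/3 + 22181 = 27469/3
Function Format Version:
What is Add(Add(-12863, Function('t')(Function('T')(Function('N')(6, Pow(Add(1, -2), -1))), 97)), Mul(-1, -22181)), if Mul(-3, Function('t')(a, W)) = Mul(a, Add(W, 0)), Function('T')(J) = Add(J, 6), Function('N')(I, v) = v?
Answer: Rational(27469, 3) ≈ 9156.3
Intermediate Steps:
Function('T')(J) = Add(6, J)
Function('t')(a, W) = Mul(Rational(-1, 3), W, a) (Function('t')(a, W) = Mul(Rational(-1, 3), Mul(a, Add(W, 0))) = Mul(Rational(-1, 3), Mul(a, W)) = Mul(Rational(-1, 3), Mul(W, a)) = Mul(Rational(-1, 3), W, a))
Add(Add(-12863, Function('t')(Function('T')(Function('N')(6, Pow(Add(1, -2), -1))), 97)), Mul(-1, -22181)) = Add(Add(-12863, Mul(Rational(-1, 3), 97, Add(6, Pow(Add(1, -2), -1)))), Mul(-1, -22181)) = Add(Add(-12863, Mul(Rational(-1, 3), 97, Add(6, Pow(-1, -1)))), 22181) = Add(Add(-12863, Mul(Rational(-1, 3), 97, Add(6, -1))), 22181) = Add(Add(-12863, Mul(Rational(-1, 3), 97, 5)), 22181) = Add(Add(-12863, Rational(-485, 3)), 22181) = Add(Rational(-39074, 3), 22181) = Rational(27469, 3)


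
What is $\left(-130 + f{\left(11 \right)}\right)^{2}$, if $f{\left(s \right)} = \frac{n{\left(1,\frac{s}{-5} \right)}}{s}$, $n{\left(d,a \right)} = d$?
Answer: $\frac{2042041}{121} \approx 16876.0$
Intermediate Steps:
$f{\left(s \right)} = \frac{1}{s}$ ($f{\left(s \right)} = 1 \frac{1}{s} = \frac{1}{s}$)
$\left(-130 + f{\left(11 \right)}\right)^{2} = \left(-130 + \frac{1}{11}\right)^{2} = \left(- \frac{1429}{11}\right)^{2} = \frac{2042041}{121}$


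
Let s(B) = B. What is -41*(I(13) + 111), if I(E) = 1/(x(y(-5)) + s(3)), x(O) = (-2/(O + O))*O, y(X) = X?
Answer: -9143/2 ≈ -4571.5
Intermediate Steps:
x(O) = -1 (x(O) = (-2/(2*O))*O = ((1/(2*O))*(-2))*O = (-1/O)*O = -1)
I(E) = ½ (I(E) = 1/(-1 + 3) = 1/2 = ½)
-41*(I(13) + 111) = -41*(½ + 111) = -41*223/2 = -9143/2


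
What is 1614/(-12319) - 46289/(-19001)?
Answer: 539566577/234073319 ≈ 2.3051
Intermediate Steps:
1614/(-12319) - 46289/(-19001) = 1614*(-1/12319) - 46289*(-1/19001) = -1614/12319 + 46289/19001 = 539566577/234073319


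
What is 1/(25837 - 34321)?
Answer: -1/8484 ≈ -0.00011787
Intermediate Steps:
1/(25837 - 34321) = 1/(-8484) = -1/8484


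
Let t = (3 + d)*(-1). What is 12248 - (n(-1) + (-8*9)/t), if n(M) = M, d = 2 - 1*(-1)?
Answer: 12237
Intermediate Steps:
d = 3 (d = 2 + 1 = 3)
t = -6 (t = (3 + 3)*(-1) = 6*(-1) = -6)
12248 - (n(-1) + (-8*9)/t) = 12248 - (-1 - 8*9/(-6)) = 12248 - (-1 - 72*(-⅙)) = 12248 - (-1 + 12) = 12248 - 1*11 = 12248 - 11 = 12237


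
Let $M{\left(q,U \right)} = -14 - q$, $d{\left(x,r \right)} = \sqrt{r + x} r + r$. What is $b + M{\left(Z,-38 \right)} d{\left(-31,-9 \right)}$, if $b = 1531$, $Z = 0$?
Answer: $1657 + 252 i \sqrt{10} \approx 1657.0 + 796.89 i$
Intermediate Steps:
$d{\left(x,r \right)} = r + r \sqrt{r + x}$ ($d{\left(x,r \right)} = r \sqrt{r + x} + r = r + r \sqrt{r + x}$)
$b + M{\left(Z,-38 \right)} d{\left(-31,-9 \right)} = 1531 + \left(-14 - 0\right) \left(- 9 \left(1 + \sqrt{-9 - 31}\right)\right) = 1531 + \left(-14 + 0\right) \left(- 9 \left(1 + \sqrt{-40}\right)\right) = 1531 - 14 \left(- 9 \left(1 + 2 i \sqrt{10}\right)\right) = 1531 - 14 \left(-9 - 18 i \sqrt{10}\right) = 1531 + \left(126 + 252 i \sqrt{10}\right) = 1657 + 252 i \sqrt{10}$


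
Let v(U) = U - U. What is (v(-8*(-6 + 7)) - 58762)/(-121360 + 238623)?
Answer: -58762/117263 ≈ -0.50111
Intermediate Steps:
v(U) = 0
(v(-8*(-6 + 7)) - 58762)/(-121360 + 238623) = (0 - 58762)/(-121360 + 238623) = -58762/117263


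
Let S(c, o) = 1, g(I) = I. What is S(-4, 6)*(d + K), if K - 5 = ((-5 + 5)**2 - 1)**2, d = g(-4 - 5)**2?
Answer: 87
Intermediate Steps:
d = 81 (d = (-4 - 5)**2 = (-9)**2 = 81)
K = 6 (K = 5 + ((-5 + 5)**2 - 1)**2 = 5 + (0**2 - 1)**2 = 5 + (0 - 1)**2 = 5 + (-1)**2 = 5 + 1 = 6)
S(-4, 6)*(d + K) = 1*(81 + 6) = 1*87 = 87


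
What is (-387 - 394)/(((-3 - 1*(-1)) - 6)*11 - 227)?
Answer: 781/315 ≈ 2.4794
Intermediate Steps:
(-387 - 394)/(((-3 - 1*(-1)) - 6)*11 - 227) = -781/(((-3 + 1) - 6)*11 - 227) = -781/((-2 - 6)*11 - 227) = -781/(-8*11 - 227) = -781/(-88 - 227) = -781/(-315) = -781*(-1/315) = 781/315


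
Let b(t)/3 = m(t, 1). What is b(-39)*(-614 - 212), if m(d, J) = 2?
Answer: -4956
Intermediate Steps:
b(t) = 6 (b(t) = 3*2 = 6)
b(-39)*(-614 - 212) = 6*(-614 - 212) = 6*(-826) = -4956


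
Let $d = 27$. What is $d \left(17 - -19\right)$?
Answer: $972$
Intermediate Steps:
$d \left(17 - -19\right) = 27 \left(17 - -19\right) = 27 \left(17 + 19\right) = 27 \cdot 36 = 972$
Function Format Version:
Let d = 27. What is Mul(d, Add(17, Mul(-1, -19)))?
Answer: 972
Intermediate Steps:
Mul(d, Add(17, Mul(-1, -19))) = Mul(27, Add(17, Mul(-1, -19))) = Mul(27, Add(17, 19)) = Mul(27, 36) = 972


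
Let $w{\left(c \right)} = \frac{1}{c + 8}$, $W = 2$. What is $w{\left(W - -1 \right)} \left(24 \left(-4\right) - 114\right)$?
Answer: $- \frac{210}{11} \approx -19.091$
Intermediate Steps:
$w{\left(c \right)} = \frac{1}{8 + c}$
$w{\left(W - -1 \right)} \left(24 \left(-4\right) - 114\right) = \frac{24 \left(-4\right) - 114}{8 + \left(2 - -1\right)} = \frac{-96 - 114}{8 + \left(2 + 1\right)} = \frac{1}{8 + 3} \left(-210\right) = \frac{1}{11} \left(-210\right) = - \frac{210}{11}$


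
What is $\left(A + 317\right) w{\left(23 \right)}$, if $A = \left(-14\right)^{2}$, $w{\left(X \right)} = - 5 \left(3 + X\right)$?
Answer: $-66690$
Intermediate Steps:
$w{\left(X \right)} = -15 - 5 X$
$A = 196$
$\left(A + 317\right) w{\left(23 \right)} = \left(196 + 317\right) \left(-15 - 115\right) = 513 \left(-15 - 115\right) = 513 \left(-130\right) = -66690$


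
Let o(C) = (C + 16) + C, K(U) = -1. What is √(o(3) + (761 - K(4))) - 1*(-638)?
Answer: 666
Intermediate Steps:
o(C) = 16 + 2*C (o(C) = (16 + C) + C = 16 + 2*C)
√(o(3) + (761 - K(4))) - 1*(-638) = √((16 + 2*3) + (761 - 1*(-1))) - 1*(-638) = √((16 + 6) + (761 + 1)) + 638 = √(22 + 762) + 638 = √784 + 638 = 28 + 638 = 666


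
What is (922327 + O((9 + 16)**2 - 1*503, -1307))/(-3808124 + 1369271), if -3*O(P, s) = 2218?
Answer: -2764763/7316559 ≈ -0.37788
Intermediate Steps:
O(P, s) = -2218/3 (O(P, s) = -1/3*2218 = -2218/3)
(922327 + O((9 + 16)**2 - 1*503, -1307))/(-3808124 + 1369271) = (922327 - 2218/3)/(-3808124 + 1369271) = (2764763/3)/(-2438853) = (2764763/3)*(-1/2438853) = -2764763/7316559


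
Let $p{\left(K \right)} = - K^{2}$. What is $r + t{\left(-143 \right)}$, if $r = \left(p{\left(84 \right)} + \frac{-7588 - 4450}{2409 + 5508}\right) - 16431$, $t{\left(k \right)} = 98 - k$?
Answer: $- \frac{14157740}{609} \approx -23248.0$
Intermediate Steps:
$r = - \frac{14304509}{609}$ ($r = \left(- 84^{2} + \frac{-7588 - 4450}{2409 + 5508}\right) - 16431 = \left(\left(-1\right) 7056 - \frac{12038}{7917}\right) - 16431 = \left(-7056 - \frac{926}{609}\right) - 16431 = - \frac{4298030}{609} - 16431 = - \frac{14304509}{609} \approx -23489.0$)
$r + t{\left(-143 \right)} = - \frac{14304509}{609} + \left(98 - -143\right) = - \frac{14304509}{609} + \left(98 + 143\right) = - \frac{14304509}{609} + 241 = - \frac{14157740}{609}$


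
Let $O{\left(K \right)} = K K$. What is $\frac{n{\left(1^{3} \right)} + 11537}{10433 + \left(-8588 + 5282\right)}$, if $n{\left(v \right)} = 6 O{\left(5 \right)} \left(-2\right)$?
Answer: $\frac{11237}{7127} \approx 1.5767$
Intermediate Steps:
$O{\left(K \right)} = K^{2}$
$n{\left(v \right)} = -300$ ($n{\left(v \right)} = 6 \cdot 5^{2} \left(-2\right) = 6 \cdot 25 \left(-2\right) = 150 \left(-2\right) = -300$)
$\frac{n{\left(1^{3} \right)} + 11537}{10433 + \left(-8588 + 5282\right)} = \frac{-300 + 11537}{10433 + \left(-8588 + 5282\right)} = \frac{11237}{10433 - 3306} = \frac{11237}{7127}$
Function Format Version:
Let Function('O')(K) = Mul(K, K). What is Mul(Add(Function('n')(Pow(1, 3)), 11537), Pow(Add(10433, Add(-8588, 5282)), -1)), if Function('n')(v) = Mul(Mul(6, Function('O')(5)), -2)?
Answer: Rational(11237, 7127) ≈ 1.5767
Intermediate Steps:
Function('O')(K) = Pow(K, 2)
Function('n')(v) = -300 (Function('n')(v) = Mul(Mul(6, Pow(5, 2)), -2) = Mul(Mul(6, 25), -2) = Mul(150, -2) = -300)
Mul(Add(Function('n')(Pow(1, 3)), 11537), Pow(Add(10433, Add(-8588, 5282)), -1)) = Mul(Add(-300, 11537), Pow(Add(10433, Add(-8588, 5282)), -1)) = Mul(11237, Pow(Add(10433, -3306), -1)) = Mul(11237, Pow(7127, -1)) = Mul(11237, Rational(1, 7127)) = Rational(11237, 7127)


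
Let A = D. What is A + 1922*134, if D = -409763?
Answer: -152215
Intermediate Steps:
A = -409763
A + 1922*134 = -409763 + 1922*134 = -409763 + 257548 = -152215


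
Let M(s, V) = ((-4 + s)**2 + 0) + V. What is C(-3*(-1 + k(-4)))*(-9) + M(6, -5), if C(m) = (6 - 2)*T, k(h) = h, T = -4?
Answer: 143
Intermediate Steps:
M(s, V) = V + (-4 + s)**2 (M(s, V) = (-4 + s)**2 + V = V + (-4 + s)**2)
C(m) = -16 (C(m) = (6 - 2)*(-4) = 4*(-4) = -16)
C(-3*(-1 + k(-4)))*(-9) + M(6, -5) = -16*(-9) + (-5 + (-4 + 6)**2) = 144 + (-5 + 2**2) = 144 + (-5 + 4) = 144 - 1 = 143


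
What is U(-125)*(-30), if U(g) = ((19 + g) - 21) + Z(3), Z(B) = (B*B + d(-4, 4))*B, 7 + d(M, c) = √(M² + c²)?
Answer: 3630 - 360*√2 ≈ 3120.9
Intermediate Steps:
d(M, c) = -7 + √(M² + c²)
Z(B) = B*(-7 + B² + 4*√2) (Z(B) = (B*B + (-7 + √((-4)² + 4²)))*B = (B² + (-7 + √(16 + 16)))*B = (B² + (-7 + √32))*B = (B² + (-7 + 4*√2))*B = (-7 + B² + 4*√2)*B = B*(-7 + B² + 4*√2))
U(g) = 4 + g + 12*√2 (U(g) = ((19 + g) - 21) + 3*(-7 + 3² + 4*√2) = (-2 + g) + 3*(-7 + 9 + 4*√2) = (-2 + g) + 3*(2 + 4*√2) = (-2 + g) + (6 + 12*√2) = 4 + g + 12*√2)
U(-125)*(-30) = (4 - 125 + 12*√2)*(-30) = (-121 + 12*√2)*(-30) = 3630 - 360*√2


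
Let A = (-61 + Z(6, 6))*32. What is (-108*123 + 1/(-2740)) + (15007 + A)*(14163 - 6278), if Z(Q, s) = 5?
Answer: 285472355339/2740 ≈ 1.0419e+8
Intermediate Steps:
A = -1792 (A = (-61 + 5)*32 = -56*32 = -1792)
(-108*123 + 1/(-2740)) + (15007 + A)*(14163 - 6278) = (-108*123 + 1/(-2740)) + (15007 - 1792)*(14163 - 6278) = (-13284 - 1/2740) + 13215*7885 = -36398161/2740 + 104200275 = 285472355339/2740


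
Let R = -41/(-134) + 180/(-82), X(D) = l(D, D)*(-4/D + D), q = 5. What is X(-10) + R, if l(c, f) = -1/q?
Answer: 4237/137350 ≈ 0.030848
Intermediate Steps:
l(c, f) = -⅕ (l(c, f) = -1/5 = -1*⅕ = -⅕)
X(D) = -D/5 + 4/(5*D) (X(D) = -(-4/D + D)/5 = -(D - 4/D)/5 = -D/5 + 4/(5*D))
R = -10379/5494 (R = -41*(-1/134) + 180*(-1/82) = 41/134 - 90/41 = -10379/5494 ≈ -1.8892)
X(-10) + R = (⅕)*(4 - 1*(-10)²)/(-10) - 10379/5494 = (⅕)*(-⅒)*(4 - 1*100) - 10379/5494 = (⅕)*(-⅒)*(4 - 100) - 10379/5494 = (⅕)*(-⅒)*(-96) - 10379/5494 = 48/25 - 10379/5494 = 4237/137350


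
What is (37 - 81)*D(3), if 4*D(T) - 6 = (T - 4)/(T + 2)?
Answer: -319/5 ≈ -63.800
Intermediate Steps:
D(T) = 3/2 + (-4 + T)/(4*(2 + T)) (D(T) = 3/2 + ((T - 4)/(T + 2))/4 = 3/2 + ((-4 + T)/(2 + T))/4 = 3/2 + (-4 + T)/(4*(2 + T)))
(37 - 81)*D(3) = (37 - 81)*((8 + 7*3)/(4*(2 + 3))) = -11*(8 + 21)/5 = -11*29/5 = -44*29/20 = -319/5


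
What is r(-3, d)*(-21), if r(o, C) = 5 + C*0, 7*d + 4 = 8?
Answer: -105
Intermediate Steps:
d = 4/7 (d = -4/7 + (1/7)*8 = -4/7 + 8/7 = 4/7 ≈ 0.57143)
r(o, C) = 5 (r(o, C) = 5 + 0 = 5)
r(-3, d)*(-21) = 5*(-21) = -105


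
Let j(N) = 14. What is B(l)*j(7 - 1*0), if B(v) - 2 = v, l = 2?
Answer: 56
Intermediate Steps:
B(v) = 2 + v
B(l)*j(7 - 1*0) = (2 + 2)*14 = 4*14 = 56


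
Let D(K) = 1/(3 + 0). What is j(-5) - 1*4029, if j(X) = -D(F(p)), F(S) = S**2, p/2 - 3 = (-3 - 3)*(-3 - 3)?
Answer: -12088/3 ≈ -4029.3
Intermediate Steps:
p = 78 (p = 6 + 2*((-3 - 3)*(-3 - 3)) = 6 + 2*(-6*(-6)) = 6 + 2*36 = 6 + 72 = 78)
D(K) = 1/3
j(X) = -1/3 (j(X) = -1*1/3 = -1/3)
j(-5) - 1*4029 = -1/3 - 1*4029 = -1/3 - 4029 = -12088/3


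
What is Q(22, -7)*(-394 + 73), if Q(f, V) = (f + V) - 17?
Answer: 642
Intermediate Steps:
Q(f, V) = -17 + V + f (Q(f, V) = (V + f) - 17 = -17 + V + f)
Q(22, -7)*(-394 + 73) = (-17 - 7 + 22)*(-394 + 73) = -2*(-321) = 642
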